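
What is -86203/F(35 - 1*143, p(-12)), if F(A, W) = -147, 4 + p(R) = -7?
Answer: 86203/147 ≈ 586.42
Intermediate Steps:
p(R) = -11 (p(R) = -4 - 7 = -11)
-86203/F(35 - 1*143, p(-12)) = -86203/(-147) = -86203*(-1/147) = 86203/147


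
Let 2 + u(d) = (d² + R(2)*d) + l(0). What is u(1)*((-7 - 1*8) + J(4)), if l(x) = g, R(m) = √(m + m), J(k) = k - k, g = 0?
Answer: -15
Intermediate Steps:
J(k) = 0
R(m) = √2*√m (R(m) = √(2*m) = √2*√m)
l(x) = 0
u(d) = -2 + d² + 2*d (u(d) = -2 + ((d² + (√2*√2)*d) + 0) = -2 + ((d² + 2*d) + 0) = -2 + (d² + 2*d) = -2 + d² + 2*d)
u(1)*((-7 - 1*8) + J(4)) = (-2 + 1² + 2*1)*((-7 - 1*8) + 0) = (-2 + 1 + 2)*((-7 - 8) + 0) = 1*(-15 + 0) = 1*(-15) = -15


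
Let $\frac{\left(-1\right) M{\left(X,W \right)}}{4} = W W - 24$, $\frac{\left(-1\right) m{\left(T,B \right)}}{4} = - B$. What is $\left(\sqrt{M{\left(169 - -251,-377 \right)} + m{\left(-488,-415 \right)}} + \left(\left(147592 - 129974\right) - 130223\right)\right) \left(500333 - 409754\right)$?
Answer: $-10199648295 + 362316 i \sqrt{35630} \approx -1.02 \cdot 10^{10} + 6.839 \cdot 10^{7} i$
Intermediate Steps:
$m{\left(T,B \right)} = 4 B$ ($m{\left(T,B \right)} = - 4 \left(- B\right) = 4 B$)
$M{\left(X,W \right)} = 96 - 4 W^{2}$ ($M{\left(X,W \right)} = - 4 \left(W W - 24\right) = - 4 \left(W^{2} - 24\right) = - 4 \left(-24 + W^{2}\right) = 96 - 4 W^{2}$)
$\left(\sqrt{M{\left(169 - -251,-377 \right)} + m{\left(-488,-415 \right)}} + \left(\left(147592 - 129974\right) - 130223\right)\right) \left(500333 - 409754\right) = \left(\sqrt{\left(96 - 4 \left(-377\right)^{2}\right) + 4 \left(-415\right)} + \left(\left(147592 - 129974\right) - 130223\right)\right) \left(500333 - 409754\right) = \left(\sqrt{\left(96 - 568516\right) - 1660} + \left(17618 - 130223\right)\right) 90579 = \left(\sqrt{\left(96 - 568516\right) - 1660} - 112605\right) 90579 = \left(\sqrt{-568420 - 1660} - 112605\right) 90579 = \left(\sqrt{-570080} - 112605\right) 90579 = \left(4 i \sqrt{35630} - 112605\right) 90579 = \left(-112605 + 4 i \sqrt{35630}\right) 90579 = -10199648295 + 362316 i \sqrt{35630}$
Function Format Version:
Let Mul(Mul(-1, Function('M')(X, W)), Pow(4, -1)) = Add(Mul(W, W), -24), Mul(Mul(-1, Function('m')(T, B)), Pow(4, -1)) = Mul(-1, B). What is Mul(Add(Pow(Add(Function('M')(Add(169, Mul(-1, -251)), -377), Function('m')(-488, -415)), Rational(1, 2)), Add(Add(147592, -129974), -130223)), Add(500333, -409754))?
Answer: Add(-10199648295, Mul(362316, I, Pow(35630, Rational(1, 2)))) ≈ Add(-1.0200e+10, Mul(6.8390e+7, I))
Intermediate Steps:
Function('m')(T, B) = Mul(4, B) (Function('m')(T, B) = Mul(-4, Mul(-1, B)) = Mul(4, B))
Function('M')(X, W) = Add(96, Mul(-4, Pow(W, 2))) (Function('M')(X, W) = Mul(-4, Add(Mul(W, W), -24)) = Mul(-4, Add(Pow(W, 2), -24)) = Mul(-4, Add(-24, Pow(W, 2))) = Add(96, Mul(-4, Pow(W, 2))))
Mul(Add(Pow(Add(Function('M')(Add(169, Mul(-1, -251)), -377), Function('m')(-488, -415)), Rational(1, 2)), Add(Add(147592, -129974), -130223)), Add(500333, -409754)) = Mul(Add(Pow(Add(Add(96, Mul(-4, Pow(-377, 2))), Mul(4, -415)), Rational(1, 2)), Add(Add(147592, -129974), -130223)), Add(500333, -409754)) = Mul(Add(Pow(Add(Add(96, Mul(-4, 142129)), -1660), Rational(1, 2)), Add(17618, -130223)), 90579) = Mul(Add(Pow(Add(Add(96, -568516), -1660), Rational(1, 2)), -112605), 90579) = Mul(Add(Pow(Add(-568420, -1660), Rational(1, 2)), -112605), 90579) = Mul(Add(Pow(-570080, Rational(1, 2)), -112605), 90579) = Mul(Add(Mul(4, I, Pow(35630, Rational(1, 2))), -112605), 90579) = Mul(Add(-112605, Mul(4, I, Pow(35630, Rational(1, 2)))), 90579) = Add(-10199648295, Mul(362316, I, Pow(35630, Rational(1, 2))))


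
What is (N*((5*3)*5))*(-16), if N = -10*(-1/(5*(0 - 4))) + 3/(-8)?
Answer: 1050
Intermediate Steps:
N = -7/8 (N = -10/((-5*(-4))) + 3*(-⅛) = -10/20 - 3/8 = -10*1/20 - 3/8 = -½ - 3/8 = -7/8 ≈ -0.87500)
(N*((5*3)*5))*(-16) = -7*5*3*5/8*(-16) = -105*5/8*(-16) = -7/8*75*(-16) = -525/8*(-16) = 1050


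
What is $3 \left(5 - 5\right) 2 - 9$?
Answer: $-9$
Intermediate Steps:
$3 \left(5 - 5\right) 2 - 9 = 3 \cdot 0 \cdot 2 - 9 = 0 \cdot 2 - 9 = 0 - 9 = -9$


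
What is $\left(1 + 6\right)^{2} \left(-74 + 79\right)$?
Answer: $245$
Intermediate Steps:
$\left(1 + 6\right)^{2} \left(-74 + 79\right) = 7^{2} \cdot 5 = 49 \cdot 5 = 245$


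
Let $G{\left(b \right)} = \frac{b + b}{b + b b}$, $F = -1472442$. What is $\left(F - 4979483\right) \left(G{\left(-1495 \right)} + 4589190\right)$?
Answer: $- \frac{22118004932538325}{747} \approx -2.9609 \cdot 10^{13}$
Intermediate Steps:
$G{\left(b \right)} = \frac{2 b}{b + b^{2}}$
$\left(F - 4979483\right) \left(G{\left(-1495 \right)} + 4589190\right) = \left(-1472442 - 4979483\right) \left(\frac{2}{1 - 1495} + 4589190\right) = - 6451925 \left(\frac{2}{-1494} + 4589190\right) = - 6451925 \left(2 \left(- \frac{1}{1494}\right) + 4589190\right) = - 6451925 \left(- \frac{1}{747} + 4589190\right) = \left(-6451925\right) \frac{3428124929}{747} = - \frac{22118004932538325}{747}$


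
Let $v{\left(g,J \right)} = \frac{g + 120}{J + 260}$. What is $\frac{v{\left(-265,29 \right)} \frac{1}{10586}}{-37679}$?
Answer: $\frac{145}{115273399366} \approx 1.2579 \cdot 10^{-9}$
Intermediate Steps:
$v{\left(g,J \right)} = \frac{120 + g}{260 + J}$
$\frac{v{\left(-265,29 \right)} \frac{1}{10586}}{-37679} = \frac{\frac{120 - 265}{260 + 29} \cdot \frac{1}{10586}}{-37679} = \frac{1}{289} \left(-145\right) \frac{1}{10586} \left(- \frac{1}{37679}\right) = \left(- \frac{145}{289}\right) \frac{1}{10586} \left(- \frac{1}{37679}\right) = \left(- \frac{145}{3059354}\right) \left(- \frac{1}{37679}\right) = \frac{145}{115273399366}$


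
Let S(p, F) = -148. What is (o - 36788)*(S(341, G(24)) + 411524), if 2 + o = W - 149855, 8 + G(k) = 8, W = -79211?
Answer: -109366777856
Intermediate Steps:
G(k) = 0 (G(k) = -8 + 8 = 0)
o = -229068 (o = -2 + (-79211 - 149855) = -2 - 229066 = -229068)
(o - 36788)*(S(341, G(24)) + 411524) = (-229068 - 36788)*(-148 + 411524) = -265856*411376 = -109366777856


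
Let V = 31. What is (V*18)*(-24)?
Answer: -13392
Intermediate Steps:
(V*18)*(-24) = (31*18)*(-24) = 558*(-24) = -13392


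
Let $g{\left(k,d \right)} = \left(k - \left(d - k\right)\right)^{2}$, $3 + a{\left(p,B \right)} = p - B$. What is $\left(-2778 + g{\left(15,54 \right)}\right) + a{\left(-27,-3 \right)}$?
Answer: $-2229$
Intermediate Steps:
$a{\left(p,B \right)} = -3 + p - B$ ($a{\left(p,B \right)} = -3 - \left(B - p\right) = -3 + p - B$)
$g{\left(k,d \right)} = \left(- d + 2 k\right)^{2}$
$\left(-2778 + g{\left(15,54 \right)}\right) + a{\left(-27,-3 \right)} = \left(-2778 + \left(54 - 30\right)^{2}\right) - 27 = \left(-2778 + 24^{2}\right) - 27 = \left(-2778 + 576\right) - 27 = -2202 - 27 = -2229$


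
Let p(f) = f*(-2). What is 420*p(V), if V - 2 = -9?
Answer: 5880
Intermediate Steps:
V = -7 (V = 2 - 9 = -7)
p(f) = -2*f
420*p(V) = 420*(-2*(-7)) = 420*14 = 5880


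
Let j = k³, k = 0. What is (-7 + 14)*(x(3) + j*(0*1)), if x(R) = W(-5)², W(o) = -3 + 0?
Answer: 63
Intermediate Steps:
W(o) = -3
j = 0 (j = 0³ = 0)
x(R) = 9 (x(R) = (-3)² = 9)
(-7 + 14)*(x(3) + j*(0*1)) = (-7 + 14)*(9 + 0*(0*1)) = 7*(9 + 0*0) = 7*(9 + 0) = 7*9 = 63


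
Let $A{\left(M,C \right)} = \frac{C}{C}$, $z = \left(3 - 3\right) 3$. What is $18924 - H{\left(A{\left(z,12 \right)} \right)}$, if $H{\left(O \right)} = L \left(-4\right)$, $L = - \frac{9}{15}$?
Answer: $\frac{94608}{5} \approx 18922.0$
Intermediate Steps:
$L = - \frac{3}{5}$ ($L = \left(-9\right) \frac{1}{15} = - \frac{3}{5} \approx -0.6$)
$z = 0$ ($z = 0 \cdot 3 = 0$)
$A{\left(M,C \right)} = 1$
$H{\left(O \right)} = \frac{12}{5}$ ($H{\left(O \right)} = \left(- \frac{3}{5}\right) \left(-4\right) = \frac{12}{5}$)
$18924 - H{\left(A{\left(z,12 \right)} \right)} = 18924 - \frac{12}{5} = \frac{94608}{5}$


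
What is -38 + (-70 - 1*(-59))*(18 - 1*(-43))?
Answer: -709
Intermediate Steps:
-38 + (-70 - 1*(-59))*(18 - 1*(-43)) = -38 + (-70 + 59)*(18 + 43) = -38 - 11*61 = -38 - 671 = -709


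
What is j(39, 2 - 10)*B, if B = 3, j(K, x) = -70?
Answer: -210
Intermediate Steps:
j(39, 2 - 10)*B = -70*3 = -210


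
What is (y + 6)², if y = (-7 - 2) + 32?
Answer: 841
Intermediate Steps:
y = 23 (y = -9 + 32 = 23)
(y + 6)² = (23 + 6)² = 29² = 841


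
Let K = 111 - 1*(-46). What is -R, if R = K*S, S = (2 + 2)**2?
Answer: -2512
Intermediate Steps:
S = 16 (S = 4**2 = 16)
K = 157 (K = 111 + 46 = 157)
R = 2512 (R = 157*16 = 2512)
-R = -1*2512 = -2512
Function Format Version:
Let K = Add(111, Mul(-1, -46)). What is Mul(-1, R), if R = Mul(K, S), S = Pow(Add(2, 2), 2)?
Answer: -2512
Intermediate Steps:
S = 16 (S = Pow(4, 2) = 16)
K = 157 (K = Add(111, 46) = 157)
R = 2512 (R = Mul(157, 16) = 2512)
Mul(-1, R) = Mul(-1, 2512) = -2512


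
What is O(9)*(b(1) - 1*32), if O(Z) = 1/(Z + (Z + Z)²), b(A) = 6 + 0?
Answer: -26/333 ≈ -0.078078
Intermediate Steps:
b(A) = 6
O(Z) = 1/(Z + 4*Z²) (O(Z) = 1/(Z + (2*Z)²) = 1/(Z + 4*Z²))
O(9)*(b(1) - 1*32) = (1/(9*(1 + 4*9)))*(6 - 1*32) = (1/(9*(1 + 36)))*(6 - 32) = ((⅑)/37)*(-26) = ((⅑)*(1/37))*(-26) = (1/333)*(-26) = -26/333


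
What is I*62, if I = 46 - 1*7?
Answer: 2418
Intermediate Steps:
I = 39 (I = 46 - 7 = 39)
I*62 = 39*62 = 2418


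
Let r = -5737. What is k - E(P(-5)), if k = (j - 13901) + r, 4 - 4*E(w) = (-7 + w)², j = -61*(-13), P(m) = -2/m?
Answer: -1883511/100 ≈ -18835.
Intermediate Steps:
j = 793
E(w) = 1 - (-7 + w)²/4
k = -18845 (k = (793 - 13901) - 5737 = -13108 - 5737 = -18845)
k - E(P(-5)) = -18845 - (1 - (-7 - 2/(-5))²/4) = -18845 - (1 - (-7 - 2*(-⅕))²/4) = -18845 - (1 - (-7 + ⅖)²/4) = -18845 - (1 - (-33/5)²/4) = -18845 - (1 - ¼*1089/25) = -18845 - (1 - 1089/100) = -18845 - 1*(-989/100) = -18845 + 989/100 = -1883511/100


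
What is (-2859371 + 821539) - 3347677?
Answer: -5385509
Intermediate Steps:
(-2859371 + 821539) - 3347677 = -2037832 - 3347677 = -5385509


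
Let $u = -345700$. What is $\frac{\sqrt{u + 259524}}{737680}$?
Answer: $\frac{i \sqrt{5386}}{184420} \approx 0.00039795 i$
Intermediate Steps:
$\frac{\sqrt{u + 259524}}{737680} = \frac{\sqrt{-345700 + 259524}}{737680} = \sqrt{-86176} \cdot \frac{1}{737680} = 4 i \sqrt{5386} \cdot \frac{1}{737680} = \frac{i \sqrt{5386}}{184420}$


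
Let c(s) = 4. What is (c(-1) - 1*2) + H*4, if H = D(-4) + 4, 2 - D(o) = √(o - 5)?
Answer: 26 - 12*I ≈ 26.0 - 12.0*I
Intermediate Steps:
D(o) = 2 - √(-5 + o) (D(o) = 2 - √(o - 5) = 2 - √(-5 + o))
H = 6 - 3*I (H = (2 - √(-5 - 4)) + 4 = (2 - √(-9)) + 4 = (2 - 3*I) + 4 = 6 - 3*I ≈ 6.0 - 3.0*I)
(c(-1) - 1*2) + H*4 = (4 - 1*2) + (6 - 3*I)*4 = (4 - 2) + (24 - 12*I) = 2 + (24 - 12*I) = 26 - 12*I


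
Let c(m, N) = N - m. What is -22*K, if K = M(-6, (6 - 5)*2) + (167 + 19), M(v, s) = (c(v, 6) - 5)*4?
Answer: -4708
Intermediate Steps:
M(v, s) = 4 - 4*v (M(v, s) = ((6 - v) - 5)*4 = (1 - v)*4 = 4 - 4*v)
K = 214 (K = (4 - 4*(-6)) + (167 + 19) = (4 + 24) + 186 = 28 + 186 = 214)
-22*K = -22*214 = -4708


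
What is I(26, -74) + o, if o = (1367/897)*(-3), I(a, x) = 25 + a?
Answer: 13882/299 ≈ 46.428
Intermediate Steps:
o = -1367/299 (o = (1367*(1/897))*(-3) = (1367/897)*(-3) = -1367/299 ≈ -4.5719)
I(26, -74) + o = (25 + 26) - 1367/299 = 51 - 1367/299 = 13882/299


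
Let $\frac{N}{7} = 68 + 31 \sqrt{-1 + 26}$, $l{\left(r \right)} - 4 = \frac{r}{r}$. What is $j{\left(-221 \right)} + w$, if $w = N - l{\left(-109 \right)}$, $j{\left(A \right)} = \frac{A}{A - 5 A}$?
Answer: $\frac{6223}{4} \approx 1555.8$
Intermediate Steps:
$l{\left(r \right)} = 5$ ($l{\left(r \right)} = 4 + \frac{r}{r} = 4 + 1 = 5$)
$N = 1561$ ($N = 7 \left(68 + 31 \sqrt{-1 + 26}\right) = 7 \left(68 + 31 \sqrt{25}\right) = 7 \left(68 + 31 \cdot 5\right) = 7 \left(68 + 155\right) = 7 \cdot 223 = 1561$)
$j{\left(A \right)} = - \frac{1}{4}$ ($j{\left(A \right)} = \frac{A}{\left(-4\right) A} = A \left(- \frac{1}{4 A}\right) = - \frac{1}{4}$)
$w = 1556$ ($w = 1561 - 5 = 1556$)
$j{\left(-221 \right)} + w = - \frac{1}{4} + 1556 = \frac{6223}{4}$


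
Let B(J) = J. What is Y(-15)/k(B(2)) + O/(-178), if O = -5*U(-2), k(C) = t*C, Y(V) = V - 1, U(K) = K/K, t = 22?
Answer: -657/1958 ≈ -0.33555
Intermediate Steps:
U(K) = 1
Y(V) = -1 + V
k(C) = 22*C
O = -5 (O = -5*1 = -5)
Y(-15)/k(B(2)) + O/(-178) = (-1 - 15)/((22*2)) - 5/(-178) = -16/44 - 5*(-1/178) = -16*1/44 + 5/178 = -4/11 + 5/178 = -657/1958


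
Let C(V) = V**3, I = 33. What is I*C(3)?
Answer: 891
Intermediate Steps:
I*C(3) = 33*3**3 = 33*27 = 891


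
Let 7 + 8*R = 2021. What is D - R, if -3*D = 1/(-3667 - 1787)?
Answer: -8238265/32724 ≈ -251.75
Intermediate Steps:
R = 1007/4 (R = -7/8 + (1/8)*2021 = -7/8 + 2021/8 = 1007/4 ≈ 251.75)
D = 1/16362 (D = -1/(3*(-3667 - 1787)) = -1/3/(-5454) = -1/3*(-1/5454) = 1/16362 ≈ 6.1117e-5)
D - R = 1/16362 - 1*1007/4 = 1/16362 - 1007/4 = -8238265/32724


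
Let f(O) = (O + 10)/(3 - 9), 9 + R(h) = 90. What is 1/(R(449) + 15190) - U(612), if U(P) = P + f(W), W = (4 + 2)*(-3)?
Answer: -28098637/45813 ≈ -613.33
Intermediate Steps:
R(h) = 81 (R(h) = -9 + 90 = 81)
W = -18 (W = 6*(-3) = -18)
f(O) = -5/3 - O/6 (f(O) = (10 + O)/(-6) = (10 + O)*(-⅙) = -5/3 - O/6)
U(P) = 4/3 + P (U(P) = P + (-5/3 - ⅙*(-18)) = P + (-5/3 + 3) = P + 4/3 = 4/3 + P)
1/(R(449) + 15190) - U(612) = 1/(81 + 15190) - (4/3 + 612) = 1/15271 - 1*1840/3 = 1/15271 - 1840/3 = -28098637/45813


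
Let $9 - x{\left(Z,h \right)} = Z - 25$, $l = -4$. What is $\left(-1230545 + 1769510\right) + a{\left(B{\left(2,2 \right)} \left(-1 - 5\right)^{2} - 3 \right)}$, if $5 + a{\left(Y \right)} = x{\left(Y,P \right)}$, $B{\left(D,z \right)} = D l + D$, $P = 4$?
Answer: $539213$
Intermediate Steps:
$B{\left(D,z \right)} = - 3 D$ ($B{\left(D,z \right)} = D \left(-4\right) + D = - 4 D + D = - 3 D$)
$x{\left(Z,h \right)} = 34 - Z$ ($x{\left(Z,h \right)} = 9 - \left(Z - 25\right) = 9 - \left(-25 + Z\right) = 34 - Z$)
$a{\left(Y \right)} = 29 - Y$ ($a{\left(Y \right)} = -5 - \left(-34 + Y\right) = 29 - Y$)
$\left(-1230545 + 1769510\right) + a{\left(B{\left(2,2 \right)} \left(-1 - 5\right)^{2} - 3 \right)} = \left(-1230545 + 1769510\right) - \left(-32 + \left(-3\right) 2 \left(-1 - 5\right)^{2}\right) = 538965 + \left(29 - \left(- 6 \left(-6\right)^{2} - 3\right)\right) = 538965 + \left(29 - \left(\left(-6\right) 36 - 3\right)\right) = 538965 + \left(29 - \left(-216 - 3\right)\right) = 538965 + \left(29 - -219\right) = 538965 + \left(29 + 219\right) = 538965 + 248 = 539213$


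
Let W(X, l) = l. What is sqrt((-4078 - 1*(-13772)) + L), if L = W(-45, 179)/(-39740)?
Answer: sqrt(3827353250235)/19870 ≈ 98.458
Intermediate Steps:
L = -179/39740 (L = 179/(-39740) = 179*(-1/39740) = -179/39740 ≈ -0.0045043)
sqrt((-4078 - 1*(-13772)) + L) = sqrt((-4078 - 1*(-13772)) - 179/39740) = sqrt((-4078 + 13772) - 179/39740) = sqrt(9694 - 179/39740) = sqrt(385239381/39740) = sqrt(3827353250235)/19870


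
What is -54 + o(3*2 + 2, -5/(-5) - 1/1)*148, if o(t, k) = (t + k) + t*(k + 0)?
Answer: 1130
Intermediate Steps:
o(t, k) = k + t + k*t (o(t, k) = (k + t) + t*k = (k + t) + k*t = k + t + k*t)
-54 + o(3*2 + 2, -5/(-5) - 1/1)*148 = -54 + ((-5/(-5) - 1/1) + (3*2 + 2) + (-5/(-5) - 1/1)*(3*2 + 2))*148 = -54 + ((-5*(-1/5) - 1*1) + (6 + 2) + (-5*(-1/5) - 1*1)*(6 + 2))*148 = -54 + ((1 - 1) + 8 + (1 - 1)*8)*148 = -54 + (0 + 8 + 0*8)*148 = -54 + (0 + 8 + 0)*148 = -54 + 8*148 = -54 + 1184 = 1130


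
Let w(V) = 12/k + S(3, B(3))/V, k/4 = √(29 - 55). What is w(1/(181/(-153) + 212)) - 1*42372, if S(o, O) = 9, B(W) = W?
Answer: -688069/17 - 3*I*√26/26 ≈ -40475.0 - 0.58835*I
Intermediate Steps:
k = 4*I*√26 (k = 4*√(29 - 55) = 4*√(-26) = 4*(I*√26) = 4*I*√26 ≈ 20.396*I)
w(V) = 9/V - 3*I*√26/26 (w(V) = 12/((4*I*√26)) + 9/V = 12*(-I*√26/104) + 9/V = -3*I*√26/26 + 9/V = 9/V - 3*I*√26/26)
w(1/(181/(-153) + 212)) - 1*42372 = (9/(1/(181/(-153) + 212)) - 3*I*√26/26) - 1*42372 = (9/(1/(181*(-1/153) + 212)) - 3*I*√26/26) - 42372 = (9/(1/(-181/153 + 212)) - 3*I*√26/26) - 42372 = (9/(1/(32255/153)) - 3*I*√26/26) - 42372 = (9/(153/32255) - 3*I*√26/26) - 42372 = (9*(32255/153) - 3*I*√26/26) - 42372 = (32255/17 - 3*I*√26/26) - 42372 = -688069/17 - 3*I*√26/26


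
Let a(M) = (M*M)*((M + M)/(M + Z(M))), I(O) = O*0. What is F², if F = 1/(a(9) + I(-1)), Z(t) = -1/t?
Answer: 1600/43046721 ≈ 3.7169e-5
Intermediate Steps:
I(O) = 0
a(M) = 2*M³/(M - 1/M) (a(M) = (M*M)*((M + M)/(M - 1/M)) = M²*((2*M)/(M - 1/M)) = M²*(2*M/(M - 1/M)) = 2*M³/(M - 1/M))
F = 40/6561 (F = 1/(2*9⁴/(-1 + 9²) + 0) = 1/(2*6561/(-1 + 81) + 0) = 1/(2*6561/80 + 0) = 1/(2*6561*(1/80) + 0) = 1/(6561/40 + 0) = 1/(6561/40) = 40/6561 ≈ 0.0060966)
F² = (40/6561)² = 1600/43046721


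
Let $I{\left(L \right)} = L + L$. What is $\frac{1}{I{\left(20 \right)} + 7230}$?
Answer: $\frac{1}{7270} \approx 0.00013755$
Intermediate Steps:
$I{\left(L \right)} = 2 L$
$\frac{1}{I{\left(20 \right)} + 7230} = \frac{1}{2 \cdot 20 + 7230} = \frac{1}{40 + 7230} = \frac{1}{7270}$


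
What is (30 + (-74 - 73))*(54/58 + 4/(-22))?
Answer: -27963/319 ≈ -87.658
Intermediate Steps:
(30 + (-74 - 73))*(54/58 + 4/(-22)) = (30 - 147)*(54*(1/58) + 4*(-1/22)) = -117*(27/29 - 2/11) = -117*239/319 = -27963/319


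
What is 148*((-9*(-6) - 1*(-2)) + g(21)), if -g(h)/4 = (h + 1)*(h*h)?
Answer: -5735296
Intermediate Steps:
g(h) = -4*h**2*(1 + h) (g(h) = -4*(h + 1)*h*h = -4*(1 + h)*h**2 = -4*h**2*(1 + h))
148*((-9*(-6) - 1*(-2)) + g(21)) = 148*((-9*(-6) - 1*(-2)) + 4*21**2*(-1 - 1*21)) = 148*((54 + 2) + 4*441*(-1 - 21)) = 148*(56 + 4*441*(-22)) = 148*(56 - 38808) = 148*(-38752) = -5735296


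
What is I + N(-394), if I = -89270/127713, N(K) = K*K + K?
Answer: 19775247076/127713 ≈ 1.5484e+5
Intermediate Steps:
N(K) = K + K² (N(K) = K² + K = K + K²)
I = -89270/127713 (I = -89270*1/127713 = -89270/127713 ≈ -0.69899)
I + N(-394) = -89270/127713 - 394*(1 - 394) = -89270/127713 - 394*(-393) = -89270/127713 + 154842 = 19775247076/127713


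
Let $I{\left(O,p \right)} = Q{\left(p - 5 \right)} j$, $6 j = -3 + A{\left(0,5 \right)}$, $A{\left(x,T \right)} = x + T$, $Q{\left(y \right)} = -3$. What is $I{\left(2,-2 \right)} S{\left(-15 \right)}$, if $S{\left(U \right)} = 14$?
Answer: $-14$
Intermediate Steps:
$A{\left(x,T \right)} = T + x$
$j = \frac{1}{3}$ ($j = \frac{-3 + \left(5 + 0\right)}{6} = \frac{-3 + 5}{6} = \frac{1}{6} \cdot 2 = \frac{1}{3} \approx 0.33333$)
$I{\left(O,p \right)} = -1$ ($I{\left(O,p \right)} = \left(-3\right) \frac{1}{3} = -1$)
$I{\left(2,-2 \right)} S{\left(-15 \right)} = \left(-1\right) 14 = -14$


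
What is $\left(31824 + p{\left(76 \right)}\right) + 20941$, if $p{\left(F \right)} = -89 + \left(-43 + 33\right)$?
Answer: $52666$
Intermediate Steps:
$p{\left(F \right)} = -99$ ($p{\left(F \right)} = -89 - 10 = -99$)
$\left(31824 + p{\left(76 \right)}\right) + 20941 = \left(31824 - 99\right) + 20941 = 31725 + 20941 = 52666$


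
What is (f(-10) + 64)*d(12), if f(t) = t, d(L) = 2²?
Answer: 216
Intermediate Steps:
d(L) = 4
(f(-10) + 64)*d(12) = (-10 + 64)*4 = 54*4 = 216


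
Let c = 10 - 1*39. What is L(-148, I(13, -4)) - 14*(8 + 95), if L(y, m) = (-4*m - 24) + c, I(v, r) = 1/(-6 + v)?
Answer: -10469/7 ≈ -1495.6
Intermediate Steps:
c = -29 (c = 10 - 39 = -29)
L(y, m) = -53 - 4*m (L(y, m) = (-4*m - 24) - 29 = (-24 - 4*m) - 29 = -53 - 4*m)
L(-148, I(13, -4)) - 14*(8 + 95) = (-53 - 4/(-6 + 13)) - 14*(8 + 95) = (-53 - 4/7) - 14*103 = (-53 - 4*⅐) - 1*1442 = (-53 - 4/7) - 1442 = -375/7 - 1442 = -10469/7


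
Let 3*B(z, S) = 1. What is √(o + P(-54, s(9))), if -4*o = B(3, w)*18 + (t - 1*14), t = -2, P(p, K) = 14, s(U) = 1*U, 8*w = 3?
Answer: √66/2 ≈ 4.0620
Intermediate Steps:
w = 3/8 (w = (⅛)*3 = 3/8 ≈ 0.37500)
s(U) = U
B(z, S) = ⅓ (B(z, S) = (⅓)*1 = ⅓)
o = 5/2 (o = -((⅓)*18 + (-2 - 1*14))/4 = -(6 + (-2 - 14))/4 = -(6 - 16)/4 = -¼*(-10) = 5/2 ≈ 2.5000)
√(o + P(-54, s(9))) = √(5/2 + 14) = √(33/2) = √66/2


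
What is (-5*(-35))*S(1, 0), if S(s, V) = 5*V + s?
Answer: 175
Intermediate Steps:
S(s, V) = s + 5*V
(-5*(-35))*S(1, 0) = (-5*(-35))*(1 + 5*0) = 175*(1 + 0) = 175*1 = 175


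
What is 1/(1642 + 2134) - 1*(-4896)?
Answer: 18487297/3776 ≈ 4896.0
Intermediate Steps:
1/(1642 + 2134) - 1*(-4896) = 1/3776 + 4896 = 18487297/3776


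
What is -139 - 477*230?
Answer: -109849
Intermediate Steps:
-139 - 477*230 = -139 - 109710 = -109849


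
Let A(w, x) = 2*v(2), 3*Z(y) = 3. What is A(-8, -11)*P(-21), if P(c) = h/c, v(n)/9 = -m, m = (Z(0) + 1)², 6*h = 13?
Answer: 52/7 ≈ 7.4286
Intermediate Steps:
h = 13/6 (h = (⅙)*13 = 13/6 ≈ 2.1667)
Z(y) = 1 (Z(y) = (⅓)*3 = 1)
m = 4 (m = (1 + 1)² = 2² = 4)
v(n) = -36 (v(n) = 9*(-1*4) = 9*(-4) = -36)
P(c) = 13/(6*c)
A(w, x) = -72 (A(w, x) = 2*(-36) = -72)
A(-8, -11)*P(-21) = -156/(-21) = -156*(-1)/21 = -72*(-13/126) = 52/7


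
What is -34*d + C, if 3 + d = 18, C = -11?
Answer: -521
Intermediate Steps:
d = 15 (d = -3 + 18 = 15)
-34*d + C = -34*15 - 11 = -510 - 11 = -521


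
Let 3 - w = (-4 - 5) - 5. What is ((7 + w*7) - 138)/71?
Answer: -12/71 ≈ -0.16901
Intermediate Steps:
w = 17 (w = 3 - ((-4 - 5) - 5) = 3 - (-9 - 5) = 3 - 1*(-14) = 3 + 14 = 17)
((7 + w*7) - 138)/71 = ((7 + 17*7) - 138)/71 = ((7 + 119) - 138)*(1/71) = (126 - 138)*(1/71) = -12*1/71 = -12/71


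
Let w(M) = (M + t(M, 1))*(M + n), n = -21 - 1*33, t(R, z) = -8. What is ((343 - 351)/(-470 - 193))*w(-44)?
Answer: 3136/51 ≈ 61.490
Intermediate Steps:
n = -54 (n = -21 - 33 = -54)
w(M) = (-54 + M)*(-8 + M) (w(M) = (M - 8)*(M - 54) = (-8 + M)*(-54 + M) = (-54 + M)*(-8 + M))
((343 - 351)/(-470 - 193))*w(-44) = ((343 - 351)/(-470 - 193))*(432 + (-44)**2 - 62*(-44)) = (-8/(-663))*(432 + 1936 + 2728) = -8*(-1/663)*5096 = (8/663)*5096 = 3136/51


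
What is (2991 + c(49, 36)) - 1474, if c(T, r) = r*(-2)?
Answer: 1445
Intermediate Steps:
c(T, r) = -2*r
(2991 + c(49, 36)) - 1474 = (2991 - 2*36) - 1474 = (2991 - 72) - 1474 = 2919 - 1474 = 1445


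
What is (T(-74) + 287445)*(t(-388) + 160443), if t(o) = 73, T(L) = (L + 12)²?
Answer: 46756545124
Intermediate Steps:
T(L) = (12 + L)²
(T(-74) + 287445)*(t(-388) + 160443) = ((12 - 74)² + 287445)*(73 + 160443) = ((-62)² + 287445)*160516 = (3844 + 287445)*160516 = 291289*160516 = 46756545124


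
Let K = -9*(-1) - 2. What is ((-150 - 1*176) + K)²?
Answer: 101761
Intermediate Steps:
K = 7 (K = 9 - 2 = 7)
((-150 - 1*176) + K)² = ((-150 - 1*176) + 7)² = ((-150 - 176) + 7)² = (-326 + 7)² = (-319)² = 101761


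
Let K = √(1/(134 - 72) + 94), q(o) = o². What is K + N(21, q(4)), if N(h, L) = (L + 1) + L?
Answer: 33 + √361398/62 ≈ 42.696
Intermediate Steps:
N(h, L) = 1 + 2*L (N(h, L) = (1 + L) + L = 1 + 2*L)
K = √361398/62 (K = √(1/62 + 94) = √(5829/62) = √361398/62 ≈ 9.6962)
K + N(21, q(4)) = √361398/62 + (1 + 2*4²) = √361398/62 + (1 + 2*16) = √361398/62 + (1 + 32) = √361398/62 + 33 = 33 + √361398/62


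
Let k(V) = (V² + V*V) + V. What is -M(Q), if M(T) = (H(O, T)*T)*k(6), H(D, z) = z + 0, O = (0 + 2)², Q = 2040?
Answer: -324604800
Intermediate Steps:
O = 4 (O = 2² = 4)
H(D, z) = z
k(V) = V + 2*V² (k(V) = (V² + V²) + V = 2*V² + V = V + 2*V²)
M(T) = 78*T² (M(T) = (T*T)*(6*(1 + 2*6)) = T²*(6*(1 + 12)) = T²*(6*13) = T²*78 = 78*T²)
-M(Q) = -78*2040² = -78*4161600 = -1*324604800 = -324604800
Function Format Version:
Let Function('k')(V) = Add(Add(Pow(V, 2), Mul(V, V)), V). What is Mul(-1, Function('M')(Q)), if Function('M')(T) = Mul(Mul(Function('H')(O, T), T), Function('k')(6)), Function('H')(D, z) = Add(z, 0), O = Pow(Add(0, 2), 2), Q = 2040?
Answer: -324604800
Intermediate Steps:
O = 4 (O = Pow(2, 2) = 4)
Function('H')(D, z) = z
Function('k')(V) = Add(V, Mul(2, Pow(V, 2))) (Function('k')(V) = Add(Add(Pow(V, 2), Pow(V, 2)), V) = Add(Mul(2, Pow(V, 2)), V) = Add(V, Mul(2, Pow(V, 2))))
Function('M')(T) = Mul(78, Pow(T, 2)) (Function('M')(T) = Mul(Mul(T, T), Mul(6, Add(1, Mul(2, 6)))) = Mul(Pow(T, 2), Mul(6, Add(1, 12))) = Mul(Pow(T, 2), Mul(6, 13)) = Mul(Pow(T, 2), 78) = Mul(78, Pow(T, 2)))
Mul(-1, Function('M')(Q)) = Mul(-1, Mul(78, Pow(2040, 2))) = Mul(-1, Mul(78, 4161600)) = Mul(-1, 324604800) = -324604800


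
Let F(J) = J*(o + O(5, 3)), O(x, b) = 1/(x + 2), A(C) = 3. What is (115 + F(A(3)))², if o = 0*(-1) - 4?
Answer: 524176/49 ≈ 10697.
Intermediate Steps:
o = -4 (o = 0 - 4 = -4)
O(x, b) = 1/(2 + x)
F(J) = -27*J/7 (F(J) = J*(-4 + 1/(2 + 5)) = J*(-4 + 1/7) = J*(-4 + ⅐) = J*(-27/7) = -27*J/7)
(115 + F(A(3)))² = (115 - 27/7*3)² = (115 - 81/7)² = (724/7)² = 524176/49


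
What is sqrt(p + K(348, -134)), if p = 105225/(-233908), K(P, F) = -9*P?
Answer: I*sqrt(42846395021637)/116954 ≈ 55.968*I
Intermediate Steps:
p = -105225/233908 (p = 105225*(-1/233908) = -105225/233908 ≈ -0.44986)
sqrt(p + K(348, -134)) = sqrt(-105225/233908 - 9*348) = sqrt(-105225/233908 - 3132) = sqrt(-732705081/233908) = I*sqrt(42846395021637)/116954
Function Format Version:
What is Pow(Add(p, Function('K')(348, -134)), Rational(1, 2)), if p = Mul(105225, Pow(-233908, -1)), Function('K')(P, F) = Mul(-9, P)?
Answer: Mul(Rational(1, 116954), I, Pow(42846395021637, Rational(1, 2))) ≈ Mul(55.968, I)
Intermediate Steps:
p = Rational(-105225, 233908) (p = Mul(105225, Rational(-1, 233908)) = Rational(-105225, 233908) ≈ -0.44986)
Pow(Add(p, Function('K')(348, -134)), Rational(1, 2)) = Pow(Add(Rational(-105225, 233908), Mul(-9, 348)), Rational(1, 2)) = Pow(Add(Rational(-105225, 233908), -3132), Rational(1, 2)) = Pow(Rational(-732705081, 233908), Rational(1, 2)) = Mul(Rational(1, 116954), I, Pow(42846395021637, Rational(1, 2)))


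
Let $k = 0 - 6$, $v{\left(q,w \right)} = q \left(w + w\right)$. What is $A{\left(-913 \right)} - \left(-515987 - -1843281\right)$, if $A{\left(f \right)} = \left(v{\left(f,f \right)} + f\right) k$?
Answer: $-11324644$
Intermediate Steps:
$v{\left(q,w \right)} = 2 q w$ ($v{\left(q,w \right)} = q 2 w = 2 q w$)
$k = -6$ ($k = 0 - 6 = -6$)
$A{\left(f \right)} = - 12 f^{2} - 6 f$ ($A{\left(f \right)} = \left(2 f f + f\right) \left(-6\right) = \left(2 f^{2} + f\right) \left(-6\right) = \left(f + 2 f^{2}\right) \left(-6\right) = - 12 f^{2} - 6 f$)
$A{\left(-913 \right)} - \left(-515987 - -1843281\right) = 6 \left(-913\right) \left(-1 - -1826\right) - \left(-515987 - -1843281\right) = 6 \left(-913\right) \left(-1 + 1826\right) - \left(-515987 + 1843281\right) = 6 \left(-913\right) 1825 - 1327294 = -9997350 - 1327294 = -11324644$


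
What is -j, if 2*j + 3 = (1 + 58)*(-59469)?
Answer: 1754337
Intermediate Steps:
j = -1754337 (j = -3/2 + ((1 + 58)*(-59469))/2 = -3/2 + (59*(-59469))/2 = -3/2 + (½)*(-3508671) = -3/2 - 3508671/2 = -1754337)
-j = -1*(-1754337) = 1754337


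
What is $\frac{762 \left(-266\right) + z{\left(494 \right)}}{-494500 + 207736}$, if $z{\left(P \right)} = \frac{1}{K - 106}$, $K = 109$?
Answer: $\frac{608075}{860292} \approx 0.70682$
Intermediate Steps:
$z{\left(P \right)} = \frac{1}{3}$ ($z{\left(P \right)} = \frac{1}{109 - 106} = \frac{1}{3}$)
$\frac{762 \left(-266\right) + z{\left(494 \right)}}{-494500 + 207736} = \frac{762 \left(-266\right) + \frac{1}{3}}{-494500 + 207736} = \frac{-202692 + \frac{1}{3}}{-286764} = \left(- \frac{608075}{3}\right) \left(- \frac{1}{286764}\right) = \frac{608075}{860292}$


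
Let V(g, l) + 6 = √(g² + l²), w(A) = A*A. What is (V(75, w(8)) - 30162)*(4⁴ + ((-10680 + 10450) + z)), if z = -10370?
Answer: 312057792 - 10344*√9721 ≈ 3.1104e+8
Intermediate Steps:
w(A) = A²
V(g, l) = -6 + √(g² + l²)
(V(75, w(8)) - 30162)*(4⁴ + ((-10680 + 10450) + z)) = ((-6 + √(75² + (8²)²)) - 30162)*(4⁴ + ((-10680 + 10450) - 10370)) = ((-6 + √(5625 + 64²)) - 30162)*(256 + (-230 - 10370)) = ((-6 + √(5625 + 4096)) - 30162)*(256 - 10600) = ((-6 + √9721) - 30162)*(-10344) = (-30168 + √9721)*(-10344) = 312057792 - 10344*√9721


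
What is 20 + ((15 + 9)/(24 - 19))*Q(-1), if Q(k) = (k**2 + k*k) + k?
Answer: 124/5 ≈ 24.800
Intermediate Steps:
Q(k) = k + 2*k**2 (Q(k) = (k**2 + k**2) + k = 2*k**2 + k = k + 2*k**2)
20 + ((15 + 9)/(24 - 19))*Q(-1) = 20 + ((15 + 9)/(24 - 19))*(-(1 + 2*(-1))) = 20 + (24/5)*(-(1 - 2)) = 20 + (24*(1/5))*(-1*(-1)) = 20 + (24/5)*1 = 20 + 24/5 = 124/5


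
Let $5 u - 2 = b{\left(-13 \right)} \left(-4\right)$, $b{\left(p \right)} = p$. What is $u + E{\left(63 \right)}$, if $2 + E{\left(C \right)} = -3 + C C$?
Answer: $\frac{19874}{5} \approx 3974.8$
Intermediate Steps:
$E{\left(C \right)} = -5 + C^{2}$ ($E{\left(C \right)} = -2 + \left(-3 + C C\right) = -2 + \left(-3 + C^{2}\right) = -5 + C^{2}$)
$u = \frac{54}{5}$ ($u = \frac{2}{5} + \frac{\left(-13\right) \left(-4\right)}{5} = \frac{2}{5} + \frac{1}{5} \cdot 52 = \frac{2}{5} + \frac{52}{5} = \frac{54}{5} \approx 10.8$)
$u + E{\left(63 \right)} = \frac{54}{5} - \left(5 - 63^{2}\right) = \frac{54}{5} + \left(-5 + 3969\right) = \frac{54}{5} + 3964 = \frac{19874}{5}$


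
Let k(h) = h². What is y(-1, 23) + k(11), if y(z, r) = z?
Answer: 120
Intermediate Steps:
y(-1, 23) + k(11) = -1 + 11² = -1 + 121 = 120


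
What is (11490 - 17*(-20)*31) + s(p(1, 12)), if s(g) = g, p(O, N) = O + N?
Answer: 22043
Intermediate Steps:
p(O, N) = N + O
(11490 - 17*(-20)*31) + s(p(1, 12)) = (11490 - 17*(-20)*31) + (12 + 1) = (11490 + 340*31) + 13 = (11490 + 10540) + 13 = 22030 + 13 = 22043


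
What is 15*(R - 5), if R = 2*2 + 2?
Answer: 15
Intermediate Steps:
R = 6 (R = 4 + 2 = 6)
15*(R - 5) = 15*(6 - 5) = 15*1 = 15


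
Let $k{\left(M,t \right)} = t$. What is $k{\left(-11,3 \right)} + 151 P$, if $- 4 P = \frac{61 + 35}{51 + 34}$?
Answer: $- \frac{3369}{85} \approx -39.635$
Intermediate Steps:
$P = - \frac{24}{85}$ ($P = - \frac{\left(61 + 35\right) \frac{1}{51 + 34}}{4} = - \frac{96 \cdot \frac{1}{85}}{4} = \left(- \frac{1}{4}\right) \frac{96}{85} = - \frac{24}{85} \approx -0.28235$)
$k{\left(-11,3 \right)} + 151 P = 3 + 151 \left(- \frac{24}{85}\right) = 3 - \frac{3624}{85} = - \frac{3369}{85}$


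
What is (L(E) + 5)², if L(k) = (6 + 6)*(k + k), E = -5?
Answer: 13225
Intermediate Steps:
L(k) = 24*k (L(k) = 12*(2*k) = 24*k)
(L(E) + 5)² = (24*(-5) + 5)² = (-120 + 5)² = (-115)² = 13225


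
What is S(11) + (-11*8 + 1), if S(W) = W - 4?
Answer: -80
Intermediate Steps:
S(W) = -4 + W
S(11) + (-11*8 + 1) = (-4 + 11) + (-11*8 + 1) = 7 + (-88 + 1) = 7 - 87 = -80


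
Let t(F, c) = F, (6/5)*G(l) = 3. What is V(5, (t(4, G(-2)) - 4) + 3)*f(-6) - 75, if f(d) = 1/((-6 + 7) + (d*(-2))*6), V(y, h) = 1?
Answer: -5474/73 ≈ -74.986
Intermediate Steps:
G(l) = 5/2 (G(l) = (⅚)*3 = 5/2)
f(d) = 1/(1 - 12*d) (f(d) = 1/(1 - 2*d*6) = 1/(1 - 12*d))
V(5, (t(4, G(-2)) - 4) + 3)*f(-6) - 75 = 1*(-1/(-1 + 12*(-6))) - 75 = 1*(-1/(-1 - 72)) - 75 = 1*(-1/(-73)) - 75 = 1*(-1*(-1/73)) - 75 = 1*(1/73) - 75 = 1/73 - 75 = -5474/73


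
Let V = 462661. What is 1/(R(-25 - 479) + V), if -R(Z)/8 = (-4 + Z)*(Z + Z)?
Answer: -1/3633851 ≈ -2.7519e-7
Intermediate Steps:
R(Z) = -16*Z*(-4 + Z) (R(Z) = -8*(-4 + Z)*(Z + Z) = -8*(-4 + Z)*2*Z = -16*Z*(-4 + Z))
1/(R(-25 - 479) + V) = 1/(16*(-25 - 479)*(4 - (-25 - 479)) + 462661) = 1/(16*(-504)*(4 - 1*(-504)) + 462661) = 1/(16*(-504)*(4 + 504) + 462661) = 1/(16*(-504)*508 + 462661) = 1/(-4096512 + 462661) = 1/(-3633851) = -1/3633851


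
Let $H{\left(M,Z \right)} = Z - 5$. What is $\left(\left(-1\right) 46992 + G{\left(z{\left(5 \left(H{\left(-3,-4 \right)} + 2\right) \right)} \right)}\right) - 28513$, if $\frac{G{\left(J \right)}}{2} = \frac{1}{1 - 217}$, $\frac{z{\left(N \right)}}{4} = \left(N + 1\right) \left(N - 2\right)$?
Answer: $- \frac{8154541}{108} \approx -75505.0$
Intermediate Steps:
$H{\left(M,Z \right)} = -5 + Z$ ($H{\left(M,Z \right)} = Z - 5 = -5 + Z$)
$z{\left(N \right)} = 4 \left(1 + N\right) \left(-2 + N\right)$ ($z{\left(N \right)} = 4 \left(N + 1\right) \left(N - 2\right) = 4 \left(1 + N\right) \left(-2 + N\right)$)
$G{\left(J \right)} = - \frac{1}{108}$ ($G{\left(J \right)} = \frac{2}{1 - 217} = \frac{2}{-216} = 2 \left(- \frac{1}{216}\right) = - \frac{1}{108}$)
$\left(\left(-1\right) 46992 + G{\left(z{\left(5 \left(H{\left(-3,-4 \right)} + 2\right) \right)} \right)}\right) - 28513 = \left(\left(-1\right) 46992 - \frac{1}{108}\right) - 28513 = \left(-46992 - \frac{1}{108}\right) - 28513 = - \frac{5075137}{108} - 28513 = - \frac{8154541}{108}$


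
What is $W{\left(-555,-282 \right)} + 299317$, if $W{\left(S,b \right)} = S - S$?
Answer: $299317$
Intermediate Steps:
$W{\left(S,b \right)} = 0$
$W{\left(-555,-282 \right)} + 299317 = 0 + 299317 = 299317$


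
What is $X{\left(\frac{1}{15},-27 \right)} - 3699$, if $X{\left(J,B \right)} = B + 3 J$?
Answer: $- \frac{18629}{5} \approx -3725.8$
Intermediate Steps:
$X{\left(\frac{1}{15},-27 \right)} - 3699 = \left(-27 + \frac{3}{15}\right) - 3699 = \left(-27 + 3 \cdot \frac{1}{15}\right) - 3699 = \left(-27 + \frac{1}{5}\right) - 3699 = - \frac{134}{5} - 3699 = - \frac{18629}{5}$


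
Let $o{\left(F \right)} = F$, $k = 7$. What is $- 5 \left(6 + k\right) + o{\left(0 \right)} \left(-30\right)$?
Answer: $-65$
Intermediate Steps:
$- 5 \left(6 + k\right) + o{\left(0 \right)} \left(-30\right) = - 5 \left(6 + 7\right) + 0 \left(-30\right) = \left(-5\right) 13 + 0 = -65 + 0 = -65$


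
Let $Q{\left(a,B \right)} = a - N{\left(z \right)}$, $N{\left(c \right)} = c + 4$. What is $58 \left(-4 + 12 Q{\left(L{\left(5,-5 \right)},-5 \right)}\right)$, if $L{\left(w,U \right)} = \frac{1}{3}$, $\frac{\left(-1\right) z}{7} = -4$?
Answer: $-22272$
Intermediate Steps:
$z = 28$ ($z = \left(-7\right) \left(-4\right) = 28$)
$N{\left(c \right)} = 4 + c$
$L{\left(w,U \right)} = \frac{1}{3}$
$Q{\left(a,B \right)} = -32 + a$ ($Q{\left(a,B \right)} = a - \left(4 + 28\right) = a - 32 = -32 + a$)
$58 \left(-4 + 12 Q{\left(L{\left(5,-5 \right)},-5 \right)}\right) = 58 \left(-4 + 12 \left(-32 + \frac{1}{3}\right)\right) = 58 \left(-4 + 12 \left(- \frac{95}{3}\right)\right) = 58 \left(-4 - 380\right) = 58 \left(-384\right) = -22272$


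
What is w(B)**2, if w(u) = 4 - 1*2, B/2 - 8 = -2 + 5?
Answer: 4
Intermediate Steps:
B = 22 (B = 16 + 2*(-2 + 5) = 16 + 2*3 = 16 + 6 = 22)
w(u) = 2 (w(u) = 4 - 2 = 2)
w(B)**2 = 2**2 = 4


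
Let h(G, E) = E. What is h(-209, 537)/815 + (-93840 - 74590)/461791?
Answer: 110711317/376359665 ≈ 0.29416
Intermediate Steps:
h(-209, 537)/815 + (-93840 - 74590)/461791 = 537/815 + (-93840 - 74590)/461791 = 537*(1/815) - 168430*1/461791 = 537/815 - 168430/461791 = 110711317/376359665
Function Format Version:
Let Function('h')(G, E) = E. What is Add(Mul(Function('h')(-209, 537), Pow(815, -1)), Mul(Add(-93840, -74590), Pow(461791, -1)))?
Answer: Rational(110711317, 376359665) ≈ 0.29416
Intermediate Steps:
Add(Mul(Function('h')(-209, 537), Pow(815, -1)), Mul(Add(-93840, -74590), Pow(461791, -1))) = Add(Mul(537, Pow(815, -1)), Mul(Add(-93840, -74590), Pow(461791, -1))) = Add(Mul(537, Rational(1, 815)), Mul(-168430, Rational(1, 461791))) = Add(Rational(537, 815), Rational(-168430, 461791)) = Rational(110711317, 376359665)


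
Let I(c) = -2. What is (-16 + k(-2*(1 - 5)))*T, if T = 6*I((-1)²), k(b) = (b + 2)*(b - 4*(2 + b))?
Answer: 4032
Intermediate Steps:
k(b) = (-8 - 3*b)*(2 + b) (k(b) = (2 + b)*(b + (-8 - 4*b)) = (2 + b)*(-8 - 3*b) = (-8 - 3*b)*(2 + b))
T = -12 (T = 6*(-2) = -12)
(-16 + k(-2*(1 - 5)))*T = (-16 + (-16 - (-28)*(1 - 5) - 3*4*(1 - 5)²))*(-12) = (-16 + (-16 - (-28)*(-4) - 3*(-2*(-4))²))*(-12) = (-16 + (-16 - 14*8 - 3*8²))*(-12) = (-16 + (-16 - 112 - 3*64))*(-12) = (-16 + (-16 - 112 - 192))*(-12) = (-16 - 320)*(-12) = -336*(-12) = 4032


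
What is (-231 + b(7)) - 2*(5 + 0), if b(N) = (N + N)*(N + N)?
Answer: -45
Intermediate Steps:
b(N) = 4*N² (b(N) = (2*N)*(2*N) = 4*N²)
(-231 + b(7)) - 2*(5 + 0) = (-231 + 4*7²) - 2*(5 + 0) = (-231 + 4*49) - 2*5 = (-231 + 196) - 10 = -35 - 10 = -45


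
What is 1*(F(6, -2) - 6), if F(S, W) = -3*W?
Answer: 0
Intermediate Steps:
1*(F(6, -2) - 6) = 1*(-3*(-2) - 6) = 1*(6 - 6) = 1*0 = 0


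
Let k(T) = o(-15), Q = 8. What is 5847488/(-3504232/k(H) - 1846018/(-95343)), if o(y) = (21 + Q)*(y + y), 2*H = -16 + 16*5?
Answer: 40419986007840/27975835603 ≈ 1444.8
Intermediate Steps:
H = 32 (H = (-16 + 16*5)/2 = (-16 + 80)/2 = (½)*64 = 32)
o(y) = 58*y (o(y) = (21 + 8)*(y + y) = 29*(2*y) = 58*y)
k(T) = -870 (k(T) = 58*(-15) = -870)
5847488/(-3504232/k(H) - 1846018/(-95343)) = 5847488/(-3504232/(-870) - 1846018/(-95343)) = 5847488/(-3504232*(-1/870) - 1846018*(-1/95343)) = 5847488/(1752116/435 + 1846018/95343) = 5847488/(55951671206/13824735) = 5847488*(13824735/55951671206) = 40419986007840/27975835603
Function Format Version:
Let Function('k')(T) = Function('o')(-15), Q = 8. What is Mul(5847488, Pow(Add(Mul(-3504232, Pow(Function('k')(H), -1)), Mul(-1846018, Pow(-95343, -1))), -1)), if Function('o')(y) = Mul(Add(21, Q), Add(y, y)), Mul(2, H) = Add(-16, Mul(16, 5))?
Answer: Rational(40419986007840, 27975835603) ≈ 1444.8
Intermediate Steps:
H = 32 (H = Mul(Rational(1, 2), Add(-16, Mul(16, 5))) = Mul(Rational(1, 2), Add(-16, 80)) = Mul(Rational(1, 2), 64) = 32)
Function('o')(y) = Mul(58, y) (Function('o')(y) = Mul(Add(21, 8), Add(y, y)) = Mul(29, Mul(2, y)) = Mul(58, y))
Function('k')(T) = -870 (Function('k')(T) = Mul(58, -15) = -870)
Mul(5847488, Pow(Add(Mul(-3504232, Pow(Function('k')(H), -1)), Mul(-1846018, Pow(-95343, -1))), -1)) = Mul(5847488, Pow(Add(Mul(-3504232, Pow(-870, -1)), Mul(-1846018, Pow(-95343, -1))), -1)) = Mul(5847488, Pow(Add(Mul(-3504232, Rational(-1, 870)), Mul(-1846018, Rational(-1, 95343))), -1)) = Mul(5847488, Pow(Add(Rational(1752116, 435), Rational(1846018, 95343)), -1)) = Mul(5847488, Pow(Rational(55951671206, 13824735), -1)) = Mul(5847488, Rational(13824735, 55951671206)) = Rational(40419986007840, 27975835603)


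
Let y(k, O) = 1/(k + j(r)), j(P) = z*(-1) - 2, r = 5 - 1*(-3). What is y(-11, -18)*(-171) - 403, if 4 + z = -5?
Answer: -1441/4 ≈ -360.25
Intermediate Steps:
z = -9 (z = -4 - 5 = -9)
r = 8 (r = 5 + 3 = 8)
j(P) = 7 (j(P) = -9*(-1) - 2 = 9 - 2 = 7)
y(k, O) = 1/(7 + k) (y(k, O) = 1/(k + 7) = 1/(7 + k))
y(-11, -18)*(-171) - 403 = -171/(7 - 11) - 403 = -171/(-4) - 403 = -1/4*(-171) - 403 = 171/4 - 403 = -1441/4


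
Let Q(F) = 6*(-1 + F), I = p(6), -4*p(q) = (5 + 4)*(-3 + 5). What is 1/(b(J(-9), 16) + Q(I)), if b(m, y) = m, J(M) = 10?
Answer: -1/23 ≈ -0.043478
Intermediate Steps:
p(q) = -9/2 (p(q) = -(5 + 4)*(-3 + 5)/4 = -9*2/4 = -¼*18 = -9/2)
I = -9/2 ≈ -4.5000
Q(F) = -6 + 6*F
1/(b(J(-9), 16) + Q(I)) = 1/(10 + (-6 + 6*(-9/2))) = 1/(10 + (-6 - 27)) = 1/(10 - 33) = 1/(-23) = -1/23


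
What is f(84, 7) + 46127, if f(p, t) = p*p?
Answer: 53183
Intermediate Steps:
f(p, t) = p²
f(84, 7) + 46127 = 84² + 46127 = 7056 + 46127 = 53183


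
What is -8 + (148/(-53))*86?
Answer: -13152/53 ≈ -248.15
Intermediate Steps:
-8 + (148/(-53))*86 = -8 + (148*(-1/53))*86 = -8 - 148/53*86 = -8 - 12728/53 = -13152/53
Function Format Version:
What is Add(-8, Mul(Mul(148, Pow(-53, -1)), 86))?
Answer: Rational(-13152, 53) ≈ -248.15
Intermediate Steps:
Add(-8, Mul(Mul(148, Pow(-53, -1)), 86)) = Add(-8, Mul(Mul(148, Rational(-1, 53)), 86)) = Add(-8, Mul(Rational(-148, 53), 86)) = Add(-8, Rational(-12728, 53)) = Rational(-13152, 53)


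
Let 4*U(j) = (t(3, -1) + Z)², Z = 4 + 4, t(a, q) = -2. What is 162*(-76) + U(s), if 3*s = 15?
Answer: -12303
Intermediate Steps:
s = 5 (s = (⅓)*15 = 5)
Z = 8
U(j) = 9 (U(j) = (-2 + 8)²/4 = (¼)*6² = (¼)*36 = 9)
162*(-76) + U(s) = 162*(-76) + 9 = -12312 + 9 = -12303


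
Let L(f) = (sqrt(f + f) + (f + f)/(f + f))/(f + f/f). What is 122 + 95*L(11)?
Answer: 1559/12 + 95*sqrt(22)/12 ≈ 167.05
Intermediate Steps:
L(f) = (1 + sqrt(2)*sqrt(f))/(1 + f) (L(f) = (sqrt(2*f) + (2*f)/((2*f)))/(f + 1) = (sqrt(2)*sqrt(f) + (2*f)*(1/(2*f)))/(1 + f) = (sqrt(2)*sqrt(f) + 1)/(1 + f) = (1 + sqrt(2)*sqrt(f))/(1 + f))
122 + 95*L(11) = 122 + 95*((1 + sqrt(2)*sqrt(11))/(1 + 11)) = 122 + 95*((1 + sqrt(22))/12) = 122 + 95*(1/12 + sqrt(22)/12) = 122 + (95/12 + 95*sqrt(22)/12) = 1559/12 + 95*sqrt(22)/12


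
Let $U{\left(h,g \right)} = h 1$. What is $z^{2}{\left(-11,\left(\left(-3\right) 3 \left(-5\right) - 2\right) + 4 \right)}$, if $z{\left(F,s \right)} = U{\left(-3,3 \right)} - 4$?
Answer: $49$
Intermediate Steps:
$U{\left(h,g \right)} = h$
$z{\left(F,s \right)} = -7$ ($z{\left(F,s \right)} = -3 - 4 = -7$)
$z^{2}{\left(-11,\left(\left(-3\right) 3 \left(-5\right) - 2\right) + 4 \right)} = \left(-7\right)^{2} = 49$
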